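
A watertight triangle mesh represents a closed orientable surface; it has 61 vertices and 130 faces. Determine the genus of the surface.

3

Every face is a triangle, so 2E = 3·130 = 390, giving E = 195.
χ = V − E + F = 61 − 195 + 130 = -4.
For a closed orientable surface χ = 2 − 2g, so g = (2 − (-4))/2 = 3.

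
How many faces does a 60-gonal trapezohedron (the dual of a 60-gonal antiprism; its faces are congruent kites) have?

The n-trapezohedron (dual of the n-antiprism) has V = 2·60 + 2 = 122, E = 4·60 = 240, F = 2·60 = 120.

120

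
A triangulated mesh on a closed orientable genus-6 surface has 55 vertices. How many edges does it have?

χ = 2 − 2·6 = -10, and every face is a triangle so 3F = 2E.
V − E + F = -10 with E = 3F/2 gives 55 − (3/2 − 1)·F = -10, so F = 130 and E = 195.

195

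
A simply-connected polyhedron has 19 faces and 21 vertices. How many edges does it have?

Here V − E + F = 2.
E = V + F − (2) = 21 + 19 − (2) = 38.

38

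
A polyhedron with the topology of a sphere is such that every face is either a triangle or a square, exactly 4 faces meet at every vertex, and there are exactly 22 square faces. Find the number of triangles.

8

Let x be the number of triangles; then F = 22 + x.
Edge–face incidences: 2E = 4·22 + 3·x = 88 + 3x.
Every vertex has degree 4, so 4V = 2E.
Euler: V − E + F = 2 ⇒ (2E)/4 − E + (22 + x) = 2.
Multiply by 8: 2·(2E) − 4·(2E) + 8·(22 + x) = 16, i.e. 176 + 8x − 2·(88 + 3x) = 16.
Collecting terms: 2x = 16, so x = 8.
Then 2E = 88 + 3·8 = 112, so E = 56, V = 2E/4 = 28, F = 22 + 8 = 30.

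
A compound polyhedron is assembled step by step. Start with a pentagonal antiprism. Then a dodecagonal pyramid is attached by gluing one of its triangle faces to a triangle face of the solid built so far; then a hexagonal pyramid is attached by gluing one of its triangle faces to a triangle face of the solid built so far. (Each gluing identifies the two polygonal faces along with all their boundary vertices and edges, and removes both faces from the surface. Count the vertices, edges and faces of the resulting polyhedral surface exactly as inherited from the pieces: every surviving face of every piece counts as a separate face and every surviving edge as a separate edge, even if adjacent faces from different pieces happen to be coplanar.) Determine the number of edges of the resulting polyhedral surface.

A pentagonal antiprism: V=10, E=20, F=12.
Attach a dodecagonal pyramid (V=13, E=24, F=13) along a 3-gon: merge 3 vertices and 3 edges, delete both glued faces → V=20, E=41, F=23.
Attach a hexagonal pyramid (V=7, E=12, F=7) along a 3-gon: merge 3 vertices and 3 edges, delete both glued faces → V=24, E=50, F=28.
Check: V − E + F = 24 − 50 + 28 = 2.

50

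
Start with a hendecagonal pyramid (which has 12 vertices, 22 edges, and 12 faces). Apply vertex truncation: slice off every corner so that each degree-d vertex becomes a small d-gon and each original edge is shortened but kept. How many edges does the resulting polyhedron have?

Truncation replaces each original edge-end by a new vertex, so V′ = 2E = 44.
Each original edge survives, and each old vertex of degree d contributes d new edges; summing degrees gives Σd = 2E, so E′ = E + 2E = 3E = 66.
Each original face survives and each original vertex becomes one new face: F′ = F + V = 24.

66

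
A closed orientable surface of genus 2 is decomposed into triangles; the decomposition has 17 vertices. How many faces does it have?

38

χ = 2 − 2·2 = -2, and every face is a triangle so 3F = 2E.
V − E + F = -2 with E = 3F/2 gives 17 − (3/2 − 1)·F = -2, so F = 38 and E = 57.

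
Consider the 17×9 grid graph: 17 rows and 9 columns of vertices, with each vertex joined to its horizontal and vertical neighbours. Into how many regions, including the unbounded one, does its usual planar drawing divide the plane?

129

The grid has V = 17·9 = 153 vertices and E = 17·8 + 9·16 = 280 edges.
F = 2 − V + E = 2 − 153 + 280 = 129.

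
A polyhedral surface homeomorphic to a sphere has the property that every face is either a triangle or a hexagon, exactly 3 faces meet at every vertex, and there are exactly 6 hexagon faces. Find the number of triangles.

4

Let x be the number of triangles; then F = 6 + x.
Edge–face incidences: 2E = 6·6 + 3·x = 36 + 3x.
Every vertex has degree 3, so 3V = 2E.
Euler: V − E + F = 2 ⇒ (2E)/3 − E + (6 + x) = 2.
Multiply by 6: 2·(2E) − 3·(2E) + 6·(6 + x) = 12, i.e. 36 + 6x − (36 + 3x) = 12.
Collecting terms: 3x = 12, so x = 4.
Then 2E = 36 + 3·4 = 48, so E = 24, V = 2E/3 = 16, F = 6 + 4 = 10.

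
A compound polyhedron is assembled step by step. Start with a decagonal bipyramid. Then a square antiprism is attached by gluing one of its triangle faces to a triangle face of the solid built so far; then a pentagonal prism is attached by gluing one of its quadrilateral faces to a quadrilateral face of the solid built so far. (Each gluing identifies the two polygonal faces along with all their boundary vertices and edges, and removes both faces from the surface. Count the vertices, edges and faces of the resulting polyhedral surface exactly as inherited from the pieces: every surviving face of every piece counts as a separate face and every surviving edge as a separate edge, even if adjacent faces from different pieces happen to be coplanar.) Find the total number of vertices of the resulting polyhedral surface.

A decagonal bipyramid: V=12, E=30, F=20.
Attach a square antiprism (V=8, E=16, F=10) along a 3-gon: merge 3 vertices and 3 edges, delete both glued faces → V=17, E=43, F=28.
Attach a pentagonal prism (V=10, E=15, F=7) along a 4-gon: merge 4 vertices and 4 edges, delete both glued faces → V=23, E=54, F=33.
Check: V − E + F = 23 − 54 + 33 = 2.

23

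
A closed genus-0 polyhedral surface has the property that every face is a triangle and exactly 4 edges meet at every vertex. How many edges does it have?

Each face has 3 edges and each edge borders two faces, so 2E = 3F.
Each vertex has degree 4, so 4V = 2E and hence V = 3F/4.
Euler: V − E + F = 2 ⇒ (3F/4) − (3F/2) + F = 2.
Multiply by 8: (6 − 12 + 8)F = 16, i.e. 2F = 16.
So F = 8, E = 3·8/2 = 12, V = 3·8/4 = 6.

12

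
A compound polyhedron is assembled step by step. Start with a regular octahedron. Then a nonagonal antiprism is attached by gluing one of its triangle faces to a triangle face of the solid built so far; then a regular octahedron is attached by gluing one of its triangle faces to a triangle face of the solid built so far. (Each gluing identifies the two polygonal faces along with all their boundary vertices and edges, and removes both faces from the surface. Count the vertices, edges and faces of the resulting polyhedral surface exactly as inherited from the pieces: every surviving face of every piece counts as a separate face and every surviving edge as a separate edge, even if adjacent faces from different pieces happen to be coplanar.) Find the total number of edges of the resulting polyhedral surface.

54

A regular octahedron: V=6, E=12, F=8.
Attach a nonagonal antiprism (V=18, E=36, F=20) along a 3-gon: merge 3 vertices and 3 edges, delete both glued faces → V=21, E=45, F=26.
Attach a regular octahedron (V=6, E=12, F=8) along a 3-gon: merge 3 vertices and 3 edges, delete both glued faces → V=24, E=54, F=32.
Check: V − E + F = 24 − 54 + 32 = 2.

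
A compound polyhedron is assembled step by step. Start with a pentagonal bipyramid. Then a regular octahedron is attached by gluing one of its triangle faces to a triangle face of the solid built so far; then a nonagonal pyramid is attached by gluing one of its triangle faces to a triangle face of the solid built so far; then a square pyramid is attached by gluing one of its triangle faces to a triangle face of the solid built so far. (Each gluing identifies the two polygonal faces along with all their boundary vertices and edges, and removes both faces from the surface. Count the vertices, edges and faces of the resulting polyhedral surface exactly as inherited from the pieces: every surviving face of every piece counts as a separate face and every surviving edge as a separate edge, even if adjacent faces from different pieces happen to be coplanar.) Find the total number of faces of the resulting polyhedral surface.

27

A pentagonal bipyramid: V=7, E=15, F=10.
Attach a regular octahedron (V=6, E=12, F=8) along a 3-gon: merge 3 vertices and 3 edges, delete both glued faces → V=10, E=24, F=16.
Attach a nonagonal pyramid (V=10, E=18, F=10) along a 3-gon: merge 3 vertices and 3 edges, delete both glued faces → V=17, E=39, F=24.
Attach a square pyramid (V=5, E=8, F=5) along a 3-gon: merge 3 vertices and 3 edges, delete both glued faces → V=19, E=44, F=27.
Check: V − E + F = 19 − 44 + 27 = 2.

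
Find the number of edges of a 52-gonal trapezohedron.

The n-trapezohedron (dual of the n-antiprism) has V = 2·52 + 2 = 106, E = 4·52 = 208, F = 2·52 = 104.
Check: V − E + F = 106 − 208 + 104 = 2.

208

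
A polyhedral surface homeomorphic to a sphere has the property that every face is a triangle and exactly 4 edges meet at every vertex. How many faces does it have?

8

Each face has 3 edges and each edge borders two faces, so 2E = 3F.
Each vertex has degree 4, so 4V = 2E and hence V = 3F/4.
Euler: V − E + F = 2 ⇒ (3F/4) − (3F/2) + F = 2.
Multiply by 8: (6 − 12 + 8)F = 16, i.e. 2F = 16.
So F = 8, E = 3·8/2 = 12, V = 3·8/4 = 6.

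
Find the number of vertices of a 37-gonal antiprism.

74

An antiprism on an n-gon has two n-gon caps and 2n triangles: V = 2·37 = 74, E = 4·37 = 148, F = 2·37 + 2 = 76.
Check: V − E + F = 74 − 148 + 76 = 2.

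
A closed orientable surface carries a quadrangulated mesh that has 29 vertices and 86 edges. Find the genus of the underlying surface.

8

Every face is a square and each edge borders two faces, so 4F = 2·86, giving F = 43.
χ = V − E + F = 29 − 86 + 43 = -14.
For a closed orientable surface χ = 2 − 2g, so g = (2 − (-14))/2 = 8.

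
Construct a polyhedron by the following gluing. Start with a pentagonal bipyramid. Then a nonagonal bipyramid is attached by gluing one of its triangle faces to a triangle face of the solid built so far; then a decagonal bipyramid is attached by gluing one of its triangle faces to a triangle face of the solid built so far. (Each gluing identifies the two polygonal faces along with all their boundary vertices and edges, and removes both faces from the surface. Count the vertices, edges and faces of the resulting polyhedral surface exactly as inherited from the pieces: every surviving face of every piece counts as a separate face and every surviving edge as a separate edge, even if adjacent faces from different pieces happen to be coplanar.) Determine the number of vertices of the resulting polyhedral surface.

24

A pentagonal bipyramid: V=7, E=15, F=10.
Attach a nonagonal bipyramid (V=11, E=27, F=18) along a 3-gon: merge 3 vertices and 3 edges, delete both glued faces → V=15, E=39, F=26.
Attach a decagonal bipyramid (V=12, E=30, F=20) along a 3-gon: merge 3 vertices and 3 edges, delete both glued faces → V=24, E=66, F=44.
Check: V − E + F = 24 − 66 + 44 = 2.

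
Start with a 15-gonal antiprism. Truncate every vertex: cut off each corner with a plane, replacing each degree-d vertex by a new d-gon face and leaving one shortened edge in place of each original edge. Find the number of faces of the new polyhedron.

The base solid has V = 30, E = 60, F = 32.
Truncation replaces each original edge-end by a new vertex, so V′ = 2E = 120.
Each original edge survives, and each old vertex of degree d contributes d new edges; summing degrees gives Σd = 2E, so E′ = E + 2E = 3E = 180.
Each original face survives and each original vertex becomes one new face: F′ = F + V = 62.

62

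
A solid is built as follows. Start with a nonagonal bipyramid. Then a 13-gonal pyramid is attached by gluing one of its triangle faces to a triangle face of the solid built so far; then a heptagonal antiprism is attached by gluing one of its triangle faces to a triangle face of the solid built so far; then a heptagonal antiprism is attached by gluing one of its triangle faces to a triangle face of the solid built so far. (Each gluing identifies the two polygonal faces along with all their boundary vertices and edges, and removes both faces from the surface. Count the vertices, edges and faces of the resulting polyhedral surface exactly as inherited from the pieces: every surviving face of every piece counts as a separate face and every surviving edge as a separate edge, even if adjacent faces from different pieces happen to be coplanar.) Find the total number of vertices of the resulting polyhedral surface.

A nonagonal bipyramid: V=11, E=27, F=18.
Attach a 13-gonal pyramid (V=14, E=26, F=14) along a 3-gon: merge 3 vertices and 3 edges, delete both glued faces → V=22, E=50, F=30.
Attach a heptagonal antiprism (V=14, E=28, F=16) along a 3-gon: merge 3 vertices and 3 edges, delete both glued faces → V=33, E=75, F=44.
Attach a heptagonal antiprism (V=14, E=28, F=16) along a 3-gon: merge 3 vertices and 3 edges, delete both glued faces → V=44, E=100, F=58.
Check: V − E + F = 44 − 100 + 58 = 2.

44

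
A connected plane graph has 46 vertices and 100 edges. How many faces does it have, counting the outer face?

56

Euler's formula for a connected plane graph: V − E + F = 2, so F = 2 − 46 + 100 = 56.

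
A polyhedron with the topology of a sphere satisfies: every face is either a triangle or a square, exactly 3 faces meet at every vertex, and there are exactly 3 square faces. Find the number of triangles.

Let x be the number of triangles; then F = 3 + x.
Edge–face incidences: 2E = 4·3 + 3·x = 12 + 3x.
Every vertex has degree 3, so 3V = 2E.
Euler: V − E + F = 2 ⇒ (2E)/3 − E + (3 + x) = 2.
Multiply by 6: 2·(2E) − 3·(2E) + 6·(3 + x) = 12, i.e. 18 + 6x − (12 + 3x) = 12.
Collecting terms: 3x + 6 = 12, so 3x = 6, so x = 2.
Then 2E = 12 + 3·2 = 18, so E = 9, V = 2E/3 = 6, F = 3 + 2 = 5.

2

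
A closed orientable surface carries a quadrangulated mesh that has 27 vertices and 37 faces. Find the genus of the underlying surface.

6

Every face is a square, so 2E = 4·37 = 148, giving E = 74.
χ = V − E + F = 27 − 74 + 37 = -10.
For a closed orientable surface χ = 2 − 2g, so g = (2 − (-10))/2 = 6.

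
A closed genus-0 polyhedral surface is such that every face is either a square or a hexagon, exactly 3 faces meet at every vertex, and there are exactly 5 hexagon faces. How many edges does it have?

27

Let x be the number of squares; then F = 5 + x.
Edge–face incidences: 2E = 6·5 + 4·x = 30 + 4x.
Every vertex has degree 3, so 3V = 2E.
Euler: V − E + F = 2 ⇒ (2E)/3 − E + (5 + x) = 2.
Multiply by 6: 2·(2E) − 3·(2E) + 6·(5 + x) = 12, i.e. 30 + 6x − (30 + 4x) = 12.
Collecting terms: 2x = 12, so x = 6.
Then 2E = 30 + 4·6 = 54, so E = 27, V = 2E/3 = 18, F = 5 + 6 = 11.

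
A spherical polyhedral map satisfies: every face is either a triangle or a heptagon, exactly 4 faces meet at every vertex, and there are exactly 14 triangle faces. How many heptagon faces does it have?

2

Let x be the number of heptagons; then F = 14 + x.
Edge–face incidences: 2E = 3·14 + 7·x = 42 + 7x.
Every vertex has degree 4, so 4V = 2E.
Euler: V − E + F = 2 ⇒ (2E)/4 − E + (14 + x) = 2.
Multiply by 8: 2·(2E) − 4·(2E) + 8·(14 + x) = 16, i.e. 112 + 8x − 2·(42 + 7x) = 16.
Collecting terms: −6x + 28 = 16, so −6x = −12, so x = 2.
Then 2E = 42 + 7·2 = 56, so E = 28, V = 2E/4 = 14, F = 14 + 2 = 16.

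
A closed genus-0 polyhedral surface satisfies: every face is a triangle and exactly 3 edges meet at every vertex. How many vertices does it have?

Each face has 3 edges and each edge borders two faces, so 2E = 3F.
Each vertex has degree 3, so 3V = 2E and hence V = 3F/3.
Euler: V − E + F = 2 ⇒ (3F/3) − (3F/2) + F = 2.
Multiply by 6: (6 − 9 + 6)F = 12, i.e. 3F = 12.
So F = 4, E = 3·4/2 = 6, V = 3·4/3 = 4.

4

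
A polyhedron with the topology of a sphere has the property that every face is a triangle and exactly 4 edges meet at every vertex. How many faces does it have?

Each face has 3 edges and each edge borders two faces, so 2E = 3F.
Each vertex has degree 4, so 4V = 2E and hence V = 3F/4.
Euler: V − E + F = 2 ⇒ (3F/4) − (3F/2) + F = 2.
Multiply by 8: (6 − 12 + 8)F = 16, i.e. 2F = 16.
So F = 8, E = 3·8/2 = 12, V = 3·8/4 = 6.

8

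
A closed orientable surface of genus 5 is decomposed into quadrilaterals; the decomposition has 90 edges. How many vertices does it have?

χ = 2 − 2·5 = -8, and every face is a square so 4F = 2E.
F = 2E/4 = 45. Then V = -8 + E − F = -8 + 90 − 45 = 37.

37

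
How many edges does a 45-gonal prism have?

A prism on an n-gon has two n-gon bases and n rectangular sides: V = 2·45 = 90, E = 3·45 = 135, F = 45 + 2 = 47.

135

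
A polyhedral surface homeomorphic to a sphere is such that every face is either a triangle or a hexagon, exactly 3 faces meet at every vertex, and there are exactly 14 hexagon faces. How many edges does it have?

48

Let x be the number of triangles; then F = 14 + x.
Edge–face incidences: 2E = 6·14 + 3·x = 84 + 3x.
Every vertex has degree 3, so 3V = 2E.
Euler: V − E + F = 2 ⇒ (2E)/3 − E + (14 + x) = 2.
Multiply by 6: 2·(2E) − 3·(2E) + 6·(14 + x) = 12, i.e. 84 + 6x − (84 + 3x) = 12.
Collecting terms: 3x = 12, so x = 4.
Then 2E = 84 + 3·4 = 96, so E = 48, V = 2E/3 = 32, F = 14 + 4 = 18.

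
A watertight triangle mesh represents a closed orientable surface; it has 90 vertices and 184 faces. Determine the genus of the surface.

2

Every face is a triangle, so 2E = 3·184 = 552, giving E = 276.
χ = V − E + F = 90 − 276 + 184 = -2.
For a closed orientable surface χ = 2 − 2g, so g = (2 − (-2))/2 = 2.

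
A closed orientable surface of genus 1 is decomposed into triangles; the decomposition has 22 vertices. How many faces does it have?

χ = 2 − 2·1 = 0, and every face is a triangle so 3F = 2E.
V − E + F = 0 with E = 3F/2 gives 22 − (3/2 − 1)·F = 0, so F = 44 and E = 66.

44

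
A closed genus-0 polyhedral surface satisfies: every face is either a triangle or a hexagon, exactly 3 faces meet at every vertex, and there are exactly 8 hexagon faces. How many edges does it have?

Let x be the number of triangles; then F = 8 + x.
Edge–face incidences: 2E = 6·8 + 3·x = 48 + 3x.
Every vertex has degree 3, so 3V = 2E.
Euler: V − E + F = 2 ⇒ (2E)/3 − E + (8 + x) = 2.
Multiply by 6: 2·(2E) − 3·(2E) + 6·(8 + x) = 12, i.e. 48 + 6x − (48 + 3x) = 12.
Collecting terms: 3x = 12, so x = 4.
Then 2E = 48 + 3·4 = 60, so E = 30, V = 2E/3 = 20, F = 8 + 4 = 12.

30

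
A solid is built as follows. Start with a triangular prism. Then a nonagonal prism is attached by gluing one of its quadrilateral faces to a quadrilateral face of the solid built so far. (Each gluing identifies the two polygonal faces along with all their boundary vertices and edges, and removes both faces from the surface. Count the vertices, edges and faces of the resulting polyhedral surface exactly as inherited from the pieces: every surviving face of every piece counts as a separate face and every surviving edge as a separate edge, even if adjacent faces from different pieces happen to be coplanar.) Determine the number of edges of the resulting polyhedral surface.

32

A triangular prism: V=6, E=9, F=5.
Attach a nonagonal prism (V=18, E=27, F=11) along a 4-gon: merge 4 vertices and 4 edges, delete both glued faces → V=20, E=32, F=14.
Check: V − E + F = 20 − 32 + 14 = 2.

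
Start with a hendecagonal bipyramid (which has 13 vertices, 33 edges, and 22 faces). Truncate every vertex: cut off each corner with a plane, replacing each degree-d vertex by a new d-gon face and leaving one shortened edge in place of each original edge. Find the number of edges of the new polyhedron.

Truncation replaces each original edge-end by a new vertex, so V′ = 2E = 66.
Each original edge survives, and each old vertex of degree d contributes d new edges; summing degrees gives Σd = 2E, so E′ = E + 2E = 3E = 99.
Each original face survives and each original vertex becomes one new face: F′ = F + V = 35.

99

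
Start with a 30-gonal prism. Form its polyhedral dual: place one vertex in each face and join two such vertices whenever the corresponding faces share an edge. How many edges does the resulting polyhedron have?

The base solid has V = 60, E = 90, F = 32.
The dual swaps V and F and preserves E: V′ = F = 32, E′ = E = 90, F′ = V = 60.

90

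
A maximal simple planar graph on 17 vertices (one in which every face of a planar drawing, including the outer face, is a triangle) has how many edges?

In a plane triangulation 3F = 2E and V − E + F = 2, so E = 3V − 6 = 3·17 − 6 = 45.

45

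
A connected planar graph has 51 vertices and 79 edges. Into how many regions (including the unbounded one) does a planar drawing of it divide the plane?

Euler's formula for a connected plane graph: V − E + F = 2, so F = 2 − 51 + 79 = 30.

30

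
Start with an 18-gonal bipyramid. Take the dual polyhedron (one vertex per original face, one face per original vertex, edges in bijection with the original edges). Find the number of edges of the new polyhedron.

The base solid has V = 20, E = 54, F = 36.
The dual swaps V and F and preserves E: V′ = F = 36, E′ = E = 54, F′ = V = 20.

54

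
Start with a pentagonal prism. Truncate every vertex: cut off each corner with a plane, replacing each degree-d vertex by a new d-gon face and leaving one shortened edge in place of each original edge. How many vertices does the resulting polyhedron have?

30

The base solid has V = 10, E = 15, F = 7.
Truncation replaces each original edge-end by a new vertex, so V′ = 2E = 30.
Each original edge survives, and each old vertex of degree d contributes d new edges; summing degrees gives Σd = 2E, so E′ = E + 2E = 3E = 45.
Each original face survives and each original vertex becomes one new face: F′ = F + V = 17.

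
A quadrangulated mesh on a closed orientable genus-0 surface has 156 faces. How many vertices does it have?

χ = 2 − 2·0 = 2, and every face is a square so 4F = 2E.
E = 4·156/2 = 312. Then V = 2 + E − F = 2 + 312 − 156 = 158.

158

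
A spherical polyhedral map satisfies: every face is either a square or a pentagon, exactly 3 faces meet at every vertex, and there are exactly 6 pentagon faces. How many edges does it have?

Let x be the number of squares; then F = 6 + x.
Edge–face incidences: 2E = 5·6 + 4·x = 30 + 4x.
Every vertex has degree 3, so 3V = 2E.
Euler: V − E + F = 2 ⇒ (2E)/3 − E + (6 + x) = 2.
Multiply by 6: 2·(2E) − 3·(2E) + 6·(6 + x) = 12, i.e. 36 + 6x − (30 + 4x) = 12.
Collecting terms: 2x + 6 = 12, so 2x = 6, so x = 3.
Then 2E = 30 + 4·3 = 42, so E = 21, V = 2E/3 = 14, F = 6 + 3 = 9.

21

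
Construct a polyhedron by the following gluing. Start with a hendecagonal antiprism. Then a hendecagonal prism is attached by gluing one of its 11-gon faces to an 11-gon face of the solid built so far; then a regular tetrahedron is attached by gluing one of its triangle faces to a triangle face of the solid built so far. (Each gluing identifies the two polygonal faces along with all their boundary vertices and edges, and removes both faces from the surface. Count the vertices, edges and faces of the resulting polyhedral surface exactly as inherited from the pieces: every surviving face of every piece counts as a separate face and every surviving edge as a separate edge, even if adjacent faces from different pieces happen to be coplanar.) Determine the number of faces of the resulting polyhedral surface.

37

A hendecagonal antiprism: V=22, E=44, F=24.
Attach a hendecagonal prism (V=22, E=33, F=13) along an 11-gon: merge 11 vertices and 11 edges, delete both glued faces → V=33, E=66, F=35.
Attach a regular tetrahedron (V=4, E=6, F=4) along a 3-gon: merge 3 vertices and 3 edges, delete both glued faces → V=34, E=69, F=37.
Check: V − E + F = 34 − 69 + 37 = 2.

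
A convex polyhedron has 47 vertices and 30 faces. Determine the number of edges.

Here V − E + F = 2.
E = V + F − (2) = 47 + 30 − (2) = 75.

75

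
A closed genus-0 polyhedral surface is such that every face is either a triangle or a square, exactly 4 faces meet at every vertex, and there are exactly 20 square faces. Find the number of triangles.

Let x be the number of triangles; then F = 20 + x.
Edge–face incidences: 2E = 4·20 + 3·x = 80 + 3x.
Every vertex has degree 4, so 4V = 2E.
Euler: V − E + F = 2 ⇒ (2E)/4 − E + (20 + x) = 2.
Multiply by 8: 2·(2E) − 4·(2E) + 8·(20 + x) = 16, i.e. 160 + 8x − 2·(80 + 3x) = 16.
Collecting terms: 2x = 16, so x = 8.
Then 2E = 80 + 3·8 = 104, so E = 52, V = 2E/4 = 26, F = 20 + 8 = 28.

8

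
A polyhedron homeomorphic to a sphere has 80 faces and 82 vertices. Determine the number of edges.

Here V − E + F = 2.
E = V + F − (2) = 82 + 80 − (2) = 160.

160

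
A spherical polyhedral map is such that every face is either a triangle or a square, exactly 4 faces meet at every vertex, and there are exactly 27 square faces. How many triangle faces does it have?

8

Let x be the number of triangles; then F = 27 + x.
Edge–face incidences: 2E = 4·27 + 3·x = 108 + 3x.
Every vertex has degree 4, so 4V = 2E.
Euler: V − E + F = 2 ⇒ (2E)/4 − E + (27 + x) = 2.
Multiply by 8: 2·(2E) − 4·(2E) + 8·(27 + x) = 16, i.e. 216 + 8x − 2·(108 + 3x) = 16.
Collecting terms: 2x = 16, so x = 8.
Then 2E = 108 + 3·8 = 132, so E = 66, V = 2E/4 = 33, F = 27 + 8 = 35.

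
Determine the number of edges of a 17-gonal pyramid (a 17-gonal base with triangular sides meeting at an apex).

A pyramid on an n-gon base has one n-gon and n triangles: V = 17 + 1 = 18, E = 2·17 = 34, F = 17 + 1 = 18.

34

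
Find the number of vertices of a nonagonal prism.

18

A prism on an n-gon has two n-gon bases and n rectangular sides: V = 2·9 = 18, E = 3·9 = 27, F = 9 + 2 = 11.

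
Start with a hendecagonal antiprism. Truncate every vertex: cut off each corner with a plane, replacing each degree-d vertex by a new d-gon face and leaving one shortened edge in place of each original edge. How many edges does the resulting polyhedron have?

132

The base solid has V = 22, E = 44, F = 24.
Truncation replaces each original edge-end by a new vertex, so V′ = 2E = 88.
Each original edge survives, and each old vertex of degree d contributes d new edges; summing degrees gives Σd = 2E, so E′ = E + 2E = 3E = 132.
Each original face survives and each original vertex becomes one new face: F′ = F + V = 46.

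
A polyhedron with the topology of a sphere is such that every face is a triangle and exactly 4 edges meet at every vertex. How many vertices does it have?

Each face has 3 edges and each edge borders two faces, so 2E = 3F.
Each vertex has degree 4, so 4V = 2E and hence V = 3F/4.
Euler: V − E + F = 2 ⇒ (3F/4) − (3F/2) + F = 2.
Multiply by 8: (6 − 12 + 8)F = 16, i.e. 2F = 16.
So F = 8, E = 3·8/2 = 12, V = 3·8/4 = 6.

6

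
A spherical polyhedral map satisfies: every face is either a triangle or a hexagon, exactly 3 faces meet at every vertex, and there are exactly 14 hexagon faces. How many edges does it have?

48

Let x be the number of triangles; then F = 14 + x.
Edge–face incidences: 2E = 6·14 + 3·x = 84 + 3x.
Every vertex has degree 3, so 3V = 2E.
Euler: V − E + F = 2 ⇒ (2E)/3 − E + (14 + x) = 2.
Multiply by 6: 2·(2E) − 3·(2E) + 6·(14 + x) = 12, i.e. 84 + 6x − (84 + 3x) = 12.
Collecting terms: 3x = 12, so x = 4.
Then 2E = 84 + 3·4 = 96, so E = 48, V = 2E/3 = 32, F = 14 + 4 = 18.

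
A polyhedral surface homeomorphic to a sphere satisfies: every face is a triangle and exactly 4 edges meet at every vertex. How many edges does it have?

12

Each face has 3 edges and each edge borders two faces, so 2E = 3F.
Each vertex has degree 4, so 4V = 2E and hence V = 3F/4.
Euler: V − E + F = 2 ⇒ (3F/4) − (3F/2) + F = 2.
Multiply by 8: (6 − 12 + 8)F = 16, i.e. 2F = 16.
So F = 8, E = 3·8/2 = 12, V = 3·8/4 = 6.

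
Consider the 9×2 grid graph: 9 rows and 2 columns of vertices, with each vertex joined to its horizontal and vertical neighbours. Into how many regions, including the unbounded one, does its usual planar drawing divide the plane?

The grid has V = 9·2 = 18 vertices and E = 9·1 + 2·8 = 25 edges.
F = 2 − V + E = 2 − 18 + 25 = 9.

9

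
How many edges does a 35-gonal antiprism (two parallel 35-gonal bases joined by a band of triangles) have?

An antiprism on an n-gon has two n-gon caps and 2n triangles: V = 2·35 = 70, E = 4·35 = 140, F = 2·35 + 2 = 72.

140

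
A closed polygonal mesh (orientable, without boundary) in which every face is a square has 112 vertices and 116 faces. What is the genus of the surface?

Every face is a square, so 2E = 4·116 = 464, giving E = 232.
χ = V − E + F = 112 − 232 + 116 = -4.
For a closed orientable surface χ = 2 − 2g, so g = (2 − (-4))/2 = 3.

3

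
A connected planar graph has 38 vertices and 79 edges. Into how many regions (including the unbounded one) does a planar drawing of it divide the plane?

Euler's formula for a connected plane graph: V − E + F = 2, so F = 2 − 38 + 79 = 43.

43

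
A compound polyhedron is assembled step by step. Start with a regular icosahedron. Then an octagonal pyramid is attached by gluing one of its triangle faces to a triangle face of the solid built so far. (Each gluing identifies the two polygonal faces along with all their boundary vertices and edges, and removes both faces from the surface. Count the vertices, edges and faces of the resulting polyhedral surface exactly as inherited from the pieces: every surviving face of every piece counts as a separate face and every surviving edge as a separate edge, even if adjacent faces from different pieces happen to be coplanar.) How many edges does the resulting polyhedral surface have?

A regular icosahedron: V=12, E=30, F=20.
Attach an octagonal pyramid (V=9, E=16, F=9) along a 3-gon: merge 3 vertices and 3 edges, delete both glued faces → V=18, E=43, F=27.
Check: V − E + F = 18 − 43 + 27 = 2.

43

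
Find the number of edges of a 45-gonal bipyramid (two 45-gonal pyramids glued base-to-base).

A bipyramid over an n-gon has 2n triangular faces and n + 2 vertices: V = 45 + 2 = 47, E = 3·45 = 135, F = 2·45 = 90.

135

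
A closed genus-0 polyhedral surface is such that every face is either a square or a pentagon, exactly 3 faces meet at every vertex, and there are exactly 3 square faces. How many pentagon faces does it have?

6

Let x be the number of pentagons; then F = 3 + x.
Edge–face incidences: 2E = 4·3 + 5·x = 12 + 5x.
Every vertex has degree 3, so 3V = 2E.
Euler: V − E + F = 2 ⇒ (2E)/3 − E + (3 + x) = 2.
Multiply by 6: 2·(2E) − 3·(2E) + 6·(3 + x) = 12, i.e. 18 + 6x − (12 + 5x) = 12.
Collecting terms: x + 6 = 12, so x = 6.
Then 2E = 12 + 5·6 = 42, so E = 21, V = 2E/3 = 14, F = 3 + 6 = 9.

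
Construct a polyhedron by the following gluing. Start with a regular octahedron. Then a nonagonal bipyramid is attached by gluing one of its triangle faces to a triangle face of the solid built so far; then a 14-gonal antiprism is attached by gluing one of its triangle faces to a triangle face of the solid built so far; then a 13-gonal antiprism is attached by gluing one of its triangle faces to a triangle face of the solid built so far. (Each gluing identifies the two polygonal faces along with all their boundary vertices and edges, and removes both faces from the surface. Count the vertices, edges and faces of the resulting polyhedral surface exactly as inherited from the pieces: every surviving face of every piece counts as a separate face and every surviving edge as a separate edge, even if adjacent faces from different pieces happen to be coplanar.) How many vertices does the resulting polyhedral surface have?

62

A regular octahedron: V=6, E=12, F=8.
Attach a nonagonal bipyramid (V=11, E=27, F=18) along a 3-gon: merge 3 vertices and 3 edges, delete both glued faces → V=14, E=36, F=24.
Attach a 14-gonal antiprism (V=28, E=56, F=30) along a 3-gon: merge 3 vertices and 3 edges, delete both glued faces → V=39, E=89, F=52.
Attach a 13-gonal antiprism (V=26, E=52, F=28) along a 3-gon: merge 3 vertices and 3 edges, delete both glued faces → V=62, E=138, F=78.
Check: V − E + F = 62 − 138 + 78 = 2.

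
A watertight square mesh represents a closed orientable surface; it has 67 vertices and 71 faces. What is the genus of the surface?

3

Every face is a square, so 2E = 4·71 = 284, giving E = 142.
χ = V − E + F = 67 − 142 + 71 = -4.
For a closed orientable surface χ = 2 − 2g, so g = (2 − (-4))/2 = 3.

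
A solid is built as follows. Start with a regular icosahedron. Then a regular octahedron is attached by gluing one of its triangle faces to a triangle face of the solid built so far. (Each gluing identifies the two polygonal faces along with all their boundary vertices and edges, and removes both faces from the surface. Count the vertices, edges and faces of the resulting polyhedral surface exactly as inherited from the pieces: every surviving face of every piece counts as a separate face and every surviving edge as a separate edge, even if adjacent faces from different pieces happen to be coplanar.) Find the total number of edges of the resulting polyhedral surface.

A regular icosahedron: V=12, E=30, F=20.
Attach a regular octahedron (V=6, E=12, F=8) along a 3-gon: merge 3 vertices and 3 edges, delete both glued faces → V=15, E=39, F=26.
Check: V − E + F = 15 − 39 + 26 = 2.

39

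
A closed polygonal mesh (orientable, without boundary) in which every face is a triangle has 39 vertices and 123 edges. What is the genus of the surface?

Every face is a triangle and each edge borders two faces, so 3F = 2·123, giving F = 82.
χ = V − E + F = 39 − 123 + 82 = -2.
For a closed orientable surface χ = 2 − 2g, so g = (2 − (-2))/2 = 2.

2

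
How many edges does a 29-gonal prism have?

A prism on an n-gon has two n-gon bases and n rectangular sides: V = 2·29 = 58, E = 3·29 = 87, F = 29 + 2 = 31.

87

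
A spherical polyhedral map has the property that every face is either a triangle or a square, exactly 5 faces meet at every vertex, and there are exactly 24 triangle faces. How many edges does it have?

40

Let x be the number of squares; then F = 24 + x.
Edge–face incidences: 2E = 3·24 + 4·x = 72 + 4x.
Every vertex has degree 5, so 5V = 2E.
Euler: V − E + F = 2 ⇒ (2E)/5 − E + (24 + x) = 2.
Multiply by 10: 2·(2E) − 5·(2E) + 10·(24 + x) = 20, i.e. 240 + 10x − 3·(72 + 4x) = 20.
Collecting terms: −2x + 24 = 20, so −2x = −4, so x = 2.
Then 2E = 72 + 4·2 = 80, so E = 40, V = 2E/5 = 16, F = 24 + 2 = 26.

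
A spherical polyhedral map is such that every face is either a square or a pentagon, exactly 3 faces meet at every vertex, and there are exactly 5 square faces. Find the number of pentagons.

Let x be the number of pentagons; then F = 5 + x.
Edge–face incidences: 2E = 4·5 + 5·x = 20 + 5x.
Every vertex has degree 3, so 3V = 2E.
Euler: V − E + F = 2 ⇒ (2E)/3 − E + (5 + x) = 2.
Multiply by 6: 2·(2E) − 3·(2E) + 6·(5 + x) = 12, i.e. 30 + 6x − (20 + 5x) = 12.
Collecting terms: x + 10 = 12, so x = 2.
Then 2E = 20 + 5·2 = 30, so E = 15, V = 2E/3 = 10, F = 5 + 2 = 7.

2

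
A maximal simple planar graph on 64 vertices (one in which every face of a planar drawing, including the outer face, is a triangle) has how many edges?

In a plane triangulation 3F = 2E and V − E + F = 2, so E = 3V − 6 = 3·64 − 6 = 186.

186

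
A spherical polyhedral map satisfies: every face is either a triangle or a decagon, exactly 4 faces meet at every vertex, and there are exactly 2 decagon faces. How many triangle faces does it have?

Let x be the number of triangles; then F = 2 + x.
Edge–face incidences: 2E = 10·2 + 3·x = 20 + 3x.
Every vertex has degree 4, so 4V = 2E.
Euler: V − E + F = 2 ⇒ (2E)/4 − E + (2 + x) = 2.
Multiply by 8: 2·(2E) − 4·(2E) + 8·(2 + x) = 16, i.e. 16 + 8x − 2·(20 + 3x) = 16.
Collecting terms: 2x − 24 = 16, so 2x = 40, so x = 20.
Then 2E = 20 + 3·20 = 80, so E = 40, V = 2E/4 = 20, F = 2 + 20 = 22.

20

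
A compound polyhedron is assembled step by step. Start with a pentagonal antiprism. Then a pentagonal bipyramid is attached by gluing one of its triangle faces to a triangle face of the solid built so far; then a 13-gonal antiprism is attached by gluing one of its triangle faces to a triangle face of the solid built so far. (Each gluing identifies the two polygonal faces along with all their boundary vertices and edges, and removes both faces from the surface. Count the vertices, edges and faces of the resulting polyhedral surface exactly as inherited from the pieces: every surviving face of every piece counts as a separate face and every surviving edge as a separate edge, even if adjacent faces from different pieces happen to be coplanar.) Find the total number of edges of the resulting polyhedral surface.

81

A pentagonal antiprism: V=10, E=20, F=12.
Attach a pentagonal bipyramid (V=7, E=15, F=10) along a 3-gon: merge 3 vertices and 3 edges, delete both glued faces → V=14, E=32, F=20.
Attach a 13-gonal antiprism (V=26, E=52, F=28) along a 3-gon: merge 3 vertices and 3 edges, delete both glued faces → V=37, E=81, F=46.
Check: V − E + F = 37 − 81 + 46 = 2.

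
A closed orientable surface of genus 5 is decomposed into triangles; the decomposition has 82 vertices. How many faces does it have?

χ = 2 − 2·5 = -8, and every face is a triangle so 3F = 2E.
V − E + F = -8 with E = 3F/2 gives 82 − (3/2 − 1)·F = -8, so F = 180 and E = 270.

180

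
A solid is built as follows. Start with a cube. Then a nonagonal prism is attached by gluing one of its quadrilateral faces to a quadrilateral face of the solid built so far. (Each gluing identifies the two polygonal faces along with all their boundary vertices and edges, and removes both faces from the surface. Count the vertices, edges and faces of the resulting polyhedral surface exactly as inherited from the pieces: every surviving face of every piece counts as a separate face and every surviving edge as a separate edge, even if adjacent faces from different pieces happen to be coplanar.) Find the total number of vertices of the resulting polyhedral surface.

A cube: V=8, E=12, F=6.
Attach a nonagonal prism (V=18, E=27, F=11) along a 4-gon: merge 4 vertices and 4 edges, delete both glued faces → V=22, E=35, F=15.
Check: V − E + F = 22 − 35 + 15 = 2.

22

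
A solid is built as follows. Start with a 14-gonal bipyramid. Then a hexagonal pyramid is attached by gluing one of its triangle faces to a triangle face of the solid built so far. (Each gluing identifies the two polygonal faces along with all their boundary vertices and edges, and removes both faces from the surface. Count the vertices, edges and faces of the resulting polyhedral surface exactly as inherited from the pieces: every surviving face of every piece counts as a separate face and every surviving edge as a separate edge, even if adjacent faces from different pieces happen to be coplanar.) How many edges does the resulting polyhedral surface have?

A 14-gonal bipyramid: V=16, E=42, F=28.
Attach a hexagonal pyramid (V=7, E=12, F=7) along a 3-gon: merge 3 vertices and 3 edges, delete both glued faces → V=20, E=51, F=33.
Check: V − E + F = 20 − 51 + 33 = 2.

51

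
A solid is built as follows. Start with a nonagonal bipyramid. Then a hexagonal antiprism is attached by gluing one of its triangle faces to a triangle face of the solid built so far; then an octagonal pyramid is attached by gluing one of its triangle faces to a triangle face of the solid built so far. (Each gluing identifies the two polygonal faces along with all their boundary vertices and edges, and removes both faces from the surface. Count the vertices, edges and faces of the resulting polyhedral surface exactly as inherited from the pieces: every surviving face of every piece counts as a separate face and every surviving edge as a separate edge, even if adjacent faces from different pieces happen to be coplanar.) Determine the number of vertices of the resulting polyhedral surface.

A nonagonal bipyramid: V=11, E=27, F=18.
Attach a hexagonal antiprism (V=12, E=24, F=14) along a 3-gon: merge 3 vertices and 3 edges, delete both glued faces → V=20, E=48, F=30.
Attach an octagonal pyramid (V=9, E=16, F=9) along a 3-gon: merge 3 vertices and 3 edges, delete both glued faces → V=26, E=61, F=37.
Check: V − E + F = 26 − 61 + 37 = 2.

26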